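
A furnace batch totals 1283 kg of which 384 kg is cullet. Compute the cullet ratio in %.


Cullet ratio = (cullet mass / total batch mass) * 100
  Ratio = 384 / 1283 * 100 = 29.93%

29.93%


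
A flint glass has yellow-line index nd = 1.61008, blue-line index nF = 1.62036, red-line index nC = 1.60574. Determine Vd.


Abbe number formula: Vd = (nd - 1) / (nF - nC)
  nd - 1 = 1.61008 - 1 = 0.61008
  nF - nC = 1.62036 - 1.60574 = 0.01462
  Vd = 0.61008 / 0.01462 = 41.73

41.73


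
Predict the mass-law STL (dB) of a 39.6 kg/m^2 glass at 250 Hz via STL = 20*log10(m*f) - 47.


Mass law: STL = 20 * log10(m * f) - 47
  m * f = 39.6 * 250 = 9900
  log10(9900) = 3.99564
  STL = 20 * 3.99564 - 47 = 79.9128 - 47 = 32.9 dB

32.9 dB


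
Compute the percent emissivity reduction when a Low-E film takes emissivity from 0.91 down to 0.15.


Percentage reduction = (1 - coated/uncoated) * 100
  Ratio = 0.15 / 0.91 = 0.1648
  Reduction = (1 - 0.1648) * 100 = 83.5%

83.5%


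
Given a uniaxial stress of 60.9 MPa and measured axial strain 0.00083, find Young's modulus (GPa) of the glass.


Young's modulus: E = stress / strain
  E = 60.9 MPa / 0.00083 = 73373.49 MPa
Convert to GPa: 73373.49 / 1000 = 73.37 GPa

73.37 GPa


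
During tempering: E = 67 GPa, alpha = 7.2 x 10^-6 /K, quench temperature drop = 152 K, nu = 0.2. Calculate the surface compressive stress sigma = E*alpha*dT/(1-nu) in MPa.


Tempering stress: sigma = E * alpha * dT / (1 - nu)
  E (MPa) = 67 * 1000 = 67000
  Numerator = 67000 * (7.2 x 10^-6) * 152 = 73.3248
  Denominator = 1 - 0.2 = 0.8
  sigma = 73.3248 / 0.8 = 91.7 MPa

91.7 MPa


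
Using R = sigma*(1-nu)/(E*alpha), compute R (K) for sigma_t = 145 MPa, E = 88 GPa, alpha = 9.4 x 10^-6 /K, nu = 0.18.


Thermal shock resistance: R = sigma * (1 - nu) / (E * alpha)
  Numerator = 145 * (1 - 0.18) = 118.9
  Denominator = 88 * 1000 * (9.4 x 10^-6) = 0.8272
  R = 118.9 / 0.8272 = 143.7 K

143.7 K


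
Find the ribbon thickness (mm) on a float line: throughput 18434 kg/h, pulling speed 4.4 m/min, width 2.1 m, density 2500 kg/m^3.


Ribbon cross-section from mass balance:
  Volume rate = throughput / density = 18434 / 2500 = 7.3736 m^3/h
  thickness = volume rate / (speed * 60 * width), i.e.
  thickness = throughput / (60 * speed * width * density) * 1000
  thickness = 18434 / (60 * 4.4 * 2.1 * 2500) * 1000 = 13.3 mm

13.3 mm


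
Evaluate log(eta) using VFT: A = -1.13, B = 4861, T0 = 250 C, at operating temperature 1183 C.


VFT equation: log(eta) = A + B / (T - T0)
  T - T0 = 1183 - 250 = 933
  B / (T - T0) = 4861 / 933 = 5.21
  log(eta) = -1.13 + 5.21 = 4.08

4.08


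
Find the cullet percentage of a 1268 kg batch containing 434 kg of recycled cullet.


Cullet ratio = (cullet mass / total batch mass) * 100
  Ratio = 434 / 1268 * 100 = 34.23%

34.23%


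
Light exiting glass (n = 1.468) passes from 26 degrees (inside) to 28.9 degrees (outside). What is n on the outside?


Apply Snell's law: n1 * sin(theta1) = n2 * sin(theta2)
  n2 = n1 * sin(theta1) / sin(theta2)
  sin(26) = 0.438371
  sin(28.9) = 0.483282
  n2 = 1.468 * 0.438371 / 0.483282 = 1.3316

1.3316


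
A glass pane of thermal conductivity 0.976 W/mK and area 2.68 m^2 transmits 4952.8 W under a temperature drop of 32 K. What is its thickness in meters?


Fourier's law: t = k * A * dT / Q
  t = 0.976 * 2.68 * 32 / 4952.8
  t = 83.70176 / 4952.8 = 0.0169 m

0.0169 m


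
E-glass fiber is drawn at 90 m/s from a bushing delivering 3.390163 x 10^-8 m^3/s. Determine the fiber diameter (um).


Cross-sectional area from continuity:
  A = Q / v = 3.390163 x 10^-8 / 90 = 3.766848 x 10^-10 m^2
Diameter from circular cross-section:
  d = sqrt(4A / pi) * 10^6 (m -> um)
  d = sqrt(4 * 3.766848 x 10^-10 / pi) * 10^6 = 21.9 um

21.9 um


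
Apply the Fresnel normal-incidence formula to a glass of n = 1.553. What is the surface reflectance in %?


Fresnel reflectance at normal incidence:
  R = ((n - 1)/(n + 1))^2
  (n - 1)/(n + 1) = (1.553 - 1)/(1.553 + 1) = 0.216608
  R = 0.216608^2 = 0.046919
  R(%) = 0.046919 * 100 = 4.692%

4.692%


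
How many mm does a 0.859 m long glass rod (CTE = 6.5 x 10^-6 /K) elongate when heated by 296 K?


Thermal expansion formula: dL = alpha * L0 * dT
  dL = (6.5 x 10^-6) * 0.859 * 296 = 0.00165272 m
Convert to mm: 0.00165272 * 1000 = 1.6527 mm

1.6527 mm


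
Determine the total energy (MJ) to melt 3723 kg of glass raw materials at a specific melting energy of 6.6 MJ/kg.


Total energy = mass * specific energy
  E = 3723 * 6.6 = 24571.8 MJ

24571.8 MJ


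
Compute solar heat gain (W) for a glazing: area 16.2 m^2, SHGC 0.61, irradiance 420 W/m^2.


Solar heat gain: Q = Area * SHGC * Irradiance
  Q = 16.2 * 0.61 * 420 = 4150.4 W

4150.4 W


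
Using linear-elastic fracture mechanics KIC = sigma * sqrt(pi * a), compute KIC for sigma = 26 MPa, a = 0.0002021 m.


Fracture toughness: KIC = sigma * sqrt(pi * a)
  pi * a = pi * 0.0002021 = 0.000634916
  sqrt(pi * a) = 0.025198
  KIC = 26 * 0.025198 = 0.655 MPa*sqrt(m)

0.655 MPa*sqrt(m)


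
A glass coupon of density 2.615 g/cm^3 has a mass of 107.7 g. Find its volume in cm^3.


Rearrange rho = m / V:
  V = m / rho
  V = 107.7 / 2.615 = 41.185 cm^3

41.185 cm^3


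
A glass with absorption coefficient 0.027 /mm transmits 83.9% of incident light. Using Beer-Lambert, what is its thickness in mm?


Rearrange T = exp(-alpha * thickness):
  thickness = -ln(T) / alpha
  T = 83.9/100 = 0.839
  ln(T) = -0.17554
  -ln(T) = 0.17554
  thickness = 0.17554 / 0.027 = 6.5 mm

6.5 mm


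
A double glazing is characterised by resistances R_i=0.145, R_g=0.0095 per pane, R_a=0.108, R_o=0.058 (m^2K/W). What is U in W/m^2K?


Total thermal resistance (series):
  R_total = R_in + R_glass + R_air + R_glass + R_out
  R_total = 0.145 + 0.0095 + 0.108 + 0.0095 + 0.058 = 0.33 m^2K/W
U-value = 1 / R_total = 1 / 0.33 = 3.03 W/m^2K

3.03 W/m^2K


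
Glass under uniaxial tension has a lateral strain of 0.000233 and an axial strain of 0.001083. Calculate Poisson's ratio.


Poisson's ratio: nu = lateral strain / axial strain
  nu = 0.000233 / 0.001083 = 0.2151

0.2151


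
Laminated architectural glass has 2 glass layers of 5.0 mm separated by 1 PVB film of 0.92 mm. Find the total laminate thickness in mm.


Total thickness = glass contribution + PVB contribution
  Glass: 2 * 5.0 = 10.0 mm
  PVB: 1 * 0.92 = 0.92 mm
  Total = 10.0 + 0.92 = 10.92 mm

10.92 mm


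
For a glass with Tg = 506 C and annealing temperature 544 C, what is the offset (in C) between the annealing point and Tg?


Offset = T_anneal - Tg:
  offset = 544 - 506 = 38 C

38 C


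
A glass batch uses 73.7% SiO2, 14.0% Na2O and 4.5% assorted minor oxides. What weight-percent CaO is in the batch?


Pieces sum to 100%:
  CaO = 100 - (SiO2 + Na2O + others)
  CaO = 100 - (73.7 + 14.0 + 4.5) = 7.8%

7.8%


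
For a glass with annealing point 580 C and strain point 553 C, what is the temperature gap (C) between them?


Gap = T_anneal - T_strain:
  gap = 580 - 553 = 27 C

27 C


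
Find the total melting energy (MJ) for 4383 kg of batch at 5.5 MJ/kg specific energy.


Total energy = mass * specific energy
  E = 4383 * 5.5 = 24106.5 MJ

24106.5 MJ


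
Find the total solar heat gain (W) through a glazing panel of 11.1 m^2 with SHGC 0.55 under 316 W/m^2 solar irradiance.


Solar heat gain: Q = Area * SHGC * Irradiance
  Q = 11.1 * 0.55 * 316 = 1929.2 W

1929.2 W


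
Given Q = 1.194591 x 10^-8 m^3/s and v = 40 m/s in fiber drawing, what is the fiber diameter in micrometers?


Cross-sectional area from continuity:
  A = Q / v = 1.194591 x 10^-8 / 40 = 2.986478 x 10^-10 m^2
Diameter from circular cross-section:
  d = sqrt(4A / pi) * 10^6 (m -> um)
  d = sqrt(4 * 2.986478 x 10^-10 / pi) * 10^6 = 19.5 um

19.5 um


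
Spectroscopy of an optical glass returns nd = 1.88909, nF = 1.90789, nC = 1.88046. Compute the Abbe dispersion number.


Abbe number formula: Vd = (nd - 1) / (nF - nC)
  nd - 1 = 1.88909 - 1 = 0.88909
  nF - nC = 1.90789 - 1.88046 = 0.02743
  Vd = 0.88909 / 0.02743 = 32.41

32.41


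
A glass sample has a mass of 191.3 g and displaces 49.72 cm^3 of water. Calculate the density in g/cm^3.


Use the definition of density:
  rho = mass / volume
  rho = 191.3 / 49.72 = 3.848 g/cm^3

3.848 g/cm^3


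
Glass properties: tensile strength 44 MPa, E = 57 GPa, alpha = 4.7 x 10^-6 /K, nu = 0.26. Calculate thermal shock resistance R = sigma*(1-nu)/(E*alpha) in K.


Thermal shock resistance: R = sigma * (1 - nu) / (E * alpha)
  Numerator = 44 * (1 - 0.26) = 32.56
  Denominator = 57 * 1000 * (4.7 x 10^-6) = 0.2679
  R = 32.56 / 0.2679 = 121.5 K

121.5 K


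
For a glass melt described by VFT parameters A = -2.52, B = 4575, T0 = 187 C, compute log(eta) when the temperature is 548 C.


VFT equation: log(eta) = A + B / (T - T0)
  T - T0 = 548 - 187 = 361
  B / (T - T0) = 4575 / 361 = 12.673
  log(eta) = -2.52 + 12.673 = 10.153

10.153


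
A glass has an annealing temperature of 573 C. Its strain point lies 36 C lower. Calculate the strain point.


Strain point = annealing point - difference:
  T_strain = 573 - 36 = 537 C

537 C


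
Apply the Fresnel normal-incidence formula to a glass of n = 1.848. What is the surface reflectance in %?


Fresnel reflectance at normal incidence:
  R = ((n - 1)/(n + 1))^2
  (n - 1)/(n + 1) = (1.848 - 1)/(1.848 + 1) = 0.297753
  R = 0.297753^2 = 0.0886568
  R(%) = 0.0886568 * 100 = 8.866%

8.866%


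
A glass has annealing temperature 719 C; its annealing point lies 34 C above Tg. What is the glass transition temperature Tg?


Rearrange T_anneal = Tg + offset for Tg:
  Tg = T_anneal - offset = 719 - 34 = 685 C

685 C


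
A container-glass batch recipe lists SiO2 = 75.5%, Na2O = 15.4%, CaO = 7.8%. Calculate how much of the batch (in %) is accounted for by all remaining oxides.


Sum the three major oxides:
  SiO2 + Na2O + CaO = 75.5 + 15.4 + 7.8 = 98.7%
Subtract from 100%:
  Others = 100 - 98.7 = 1.3%

1.3%


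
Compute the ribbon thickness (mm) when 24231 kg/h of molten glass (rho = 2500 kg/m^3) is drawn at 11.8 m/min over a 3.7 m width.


Ribbon cross-section from mass balance:
  Volume rate = throughput / density = 24231 / 2500 = 9.6924 m^3/h
  thickness = volume rate / (speed * 60 * width), i.e.
  thickness = throughput / (60 * speed * width * density) * 1000
  thickness = 24231 / (60 * 11.8 * 3.7 * 2500) * 1000 = 3.7 mm

3.7 mm


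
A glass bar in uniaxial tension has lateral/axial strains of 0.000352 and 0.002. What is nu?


Poisson's ratio: nu = lateral strain / axial strain
  nu = 0.000352 / 0.002 = 0.176

0.176


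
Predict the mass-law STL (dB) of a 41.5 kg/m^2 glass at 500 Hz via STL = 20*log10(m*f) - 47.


Mass law: STL = 20 * log10(m * f) - 47
  m * f = 41.5 * 500 = 20750
  log10(20750) = 4.31702
  STL = 20 * 4.31702 - 47 = 86.3404 - 47 = 39.3 dB

39.3 dB


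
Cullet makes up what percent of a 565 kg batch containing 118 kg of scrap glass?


Cullet ratio = (cullet mass / total batch mass) * 100
  Ratio = 118 / 565 * 100 = 20.88%

20.88%


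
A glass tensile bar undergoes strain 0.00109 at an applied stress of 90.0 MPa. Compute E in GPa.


Young's modulus: E = stress / strain
  E = 90.0 MPa / 0.00109 = 82568.81 MPa
Convert to GPa: 82568.81 / 1000 = 82.57 GPa

82.57 GPa


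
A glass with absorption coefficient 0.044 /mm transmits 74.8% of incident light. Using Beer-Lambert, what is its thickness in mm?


Rearrange T = exp(-alpha * thickness):
  thickness = -ln(T) / alpha
  T = 74.8/100 = 0.748
  ln(T) = -0.29035
  -ln(T) = 0.29035
  thickness = 0.29035 / 0.044 = 6.6 mm

6.6 mm


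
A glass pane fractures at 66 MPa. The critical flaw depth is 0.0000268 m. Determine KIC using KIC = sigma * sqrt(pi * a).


Fracture toughness: KIC = sigma * sqrt(pi * a)
  pi * a = pi * 0.0000268 = 0.000084195
  sqrt(pi * a) = 0.009176
  KIC = 66 * 0.009176 = 0.606 MPa*sqrt(m)

0.606 MPa*sqrt(m)


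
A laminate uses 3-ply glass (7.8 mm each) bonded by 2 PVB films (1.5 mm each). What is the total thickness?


Total thickness = glass contribution + PVB contribution
  Glass: 3 * 7.8 = 23.4 mm
  PVB: 2 * 1.5 = 3.0 mm
  Total = 23.4 + 3.0 = 26.4 mm

26.4 mm


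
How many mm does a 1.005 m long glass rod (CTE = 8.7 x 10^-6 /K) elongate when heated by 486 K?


Thermal expansion formula: dL = alpha * L0 * dT
  dL = (8.7 x 10^-6) * 1.005 * 486 = 0.00424934 m
Convert to mm: 0.00424934 * 1000 = 4.2493 mm

4.2493 mm


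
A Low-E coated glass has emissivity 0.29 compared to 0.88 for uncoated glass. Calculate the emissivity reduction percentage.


Percentage reduction = (1 - coated/uncoated) * 100
  Ratio = 0.29 / 0.88 = 0.3295
  Reduction = (1 - 0.3295) * 100 = 67.0%

67.0%


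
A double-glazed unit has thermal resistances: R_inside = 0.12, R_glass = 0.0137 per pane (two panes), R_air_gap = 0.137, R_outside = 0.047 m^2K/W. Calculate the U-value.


Total thermal resistance (series):
  R_total = R_in + R_glass + R_air + R_glass + R_out
  R_total = 0.12 + 0.0137 + 0.137 + 0.0137 + 0.047 = 0.3314 m^2K/W
U-value = 1 / R_total = 1 / 0.3314 = 3.018 W/m^2K

3.018 W/m^2K


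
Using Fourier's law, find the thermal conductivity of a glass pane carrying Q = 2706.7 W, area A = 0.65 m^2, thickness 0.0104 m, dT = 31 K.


Fourier's law rearranged: k = Q * t / (A * dT)
  Numerator = 2706.7 * 0.0104 = 28.14968
  Denominator = 0.65 * 31 = 20.15
  k = 28.14968 / 20.15 = 1.397 W/mK

1.397 W/mK


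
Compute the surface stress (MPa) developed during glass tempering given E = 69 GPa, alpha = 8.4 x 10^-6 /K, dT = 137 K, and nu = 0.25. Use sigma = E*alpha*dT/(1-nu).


Tempering stress: sigma = E * alpha * dT / (1 - nu)
  E (MPa) = 69 * 1000 = 69000
  Numerator = 69000 * (8.4 x 10^-6) * 137 = 79.4052
  Denominator = 1 - 0.25 = 0.75
  sigma = 79.4052 / 0.75 = 105.9 MPa

105.9 MPa


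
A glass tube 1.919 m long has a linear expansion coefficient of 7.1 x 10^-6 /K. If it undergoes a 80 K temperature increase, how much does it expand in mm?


Thermal expansion formula: dL = alpha * L0 * dT
  dL = (7.1 x 10^-6) * 1.919 * 80 = 0.00108999 m
Convert to mm: 0.00108999 * 1000 = 1.09 mm

1.09 mm


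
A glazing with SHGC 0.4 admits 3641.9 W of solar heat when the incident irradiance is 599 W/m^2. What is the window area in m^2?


Rearrange Q = Area * SHGC * Irradiance:
  Area = Q / (SHGC * Irradiance)
  Area = 3641.9 / (0.4 * 599) = 15.2 m^2

15.2 m^2


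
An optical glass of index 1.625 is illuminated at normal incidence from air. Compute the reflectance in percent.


Fresnel reflectance at normal incidence:
  R = ((n - 1)/(n + 1))^2
  (n - 1)/(n + 1) = (1.625 - 1)/(1.625 + 1) = 0.238095
  R = 0.238095^2 = 0.0566892
  R(%) = 0.0566892 * 100 = 5.669%

5.669%


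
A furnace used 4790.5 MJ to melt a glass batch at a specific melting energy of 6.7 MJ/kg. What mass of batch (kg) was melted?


Rearrange E = m * s for m:
  m = E / s
  m = 4790.5 / 6.7 = 715.0 kg

715.0 kg


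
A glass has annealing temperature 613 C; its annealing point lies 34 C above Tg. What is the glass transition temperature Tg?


Rearrange T_anneal = Tg + offset for Tg:
  Tg = T_anneal - offset = 613 - 34 = 579 C

579 C


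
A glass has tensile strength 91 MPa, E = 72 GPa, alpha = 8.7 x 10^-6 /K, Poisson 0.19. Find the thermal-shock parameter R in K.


Thermal shock resistance: R = sigma * (1 - nu) / (E * alpha)
  Numerator = 91 * (1 - 0.19) = 73.71
  Denominator = 72 * 1000 * (8.7 x 10^-6) = 0.6264
  R = 73.71 / 0.6264 = 117.7 K

117.7 K


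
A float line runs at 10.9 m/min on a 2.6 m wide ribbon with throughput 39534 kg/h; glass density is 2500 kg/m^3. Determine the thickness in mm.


Ribbon cross-section from mass balance:
  Volume rate = throughput / density = 39534 / 2500 = 15.8136 m^3/h
  thickness = volume rate / (speed * 60 * width), i.e.
  thickness = throughput / (60 * speed * width * density) * 1000
  thickness = 39534 / (60 * 10.9 * 2.6 * 2500) * 1000 = 9.3 mm

9.3 mm


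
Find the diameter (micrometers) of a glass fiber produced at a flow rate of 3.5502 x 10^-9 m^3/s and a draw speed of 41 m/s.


Cross-sectional area from continuity:
  A = Q / v = 3.5502 x 10^-9 / 41 = 8.659024 x 10^-11 m^2
Diameter from circular cross-section:
  d = sqrt(4A / pi) * 10^6 (m -> um)
  d = sqrt(4 * 8.659024 x 10^-11 / pi) * 10^6 = 10.5 um

10.5 um


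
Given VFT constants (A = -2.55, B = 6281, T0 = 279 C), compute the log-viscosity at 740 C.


VFT equation: log(eta) = A + B / (T - T0)
  T - T0 = 740 - 279 = 461
  B / (T - T0) = 6281 / 461 = 13.625
  log(eta) = -2.55 + 13.625 = 11.075

11.075


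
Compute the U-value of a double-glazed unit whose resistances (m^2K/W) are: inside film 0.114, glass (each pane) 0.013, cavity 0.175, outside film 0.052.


Total thermal resistance (series):
  R_total = R_in + R_glass + R_air + R_glass + R_out
  R_total = 0.114 + 0.013 + 0.175 + 0.013 + 0.052 = 0.367 m^2K/W
U-value = 1 / R_total = 1 / 0.367 = 2.725 W/m^2K

2.725 W/m^2K


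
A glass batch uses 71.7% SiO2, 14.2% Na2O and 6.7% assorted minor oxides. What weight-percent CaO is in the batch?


Pieces sum to 100%:
  CaO = 100 - (SiO2 + Na2O + others)
  CaO = 100 - (71.7 + 14.2 + 6.7) = 7.4%

7.4%


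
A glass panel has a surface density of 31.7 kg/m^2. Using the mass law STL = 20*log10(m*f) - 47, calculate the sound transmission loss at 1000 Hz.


Mass law: STL = 20 * log10(m * f) - 47
  m * f = 31.7 * 1000 = 31700
  log10(31700) = 4.50106
  STL = 20 * 4.50106 - 47 = 90.0212 - 47 = 43.0 dB

43.0 dB


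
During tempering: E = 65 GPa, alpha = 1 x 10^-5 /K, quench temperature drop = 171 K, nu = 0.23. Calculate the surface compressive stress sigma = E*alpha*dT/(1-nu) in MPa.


Tempering stress: sigma = E * alpha * dT / (1 - nu)
  E (MPa) = 65 * 1000 = 65000
  Numerator = 65000 * (1 x 10^-5) * 171 = 111.15
  Denominator = 1 - 0.23 = 0.77
  sigma = 111.15 / 0.77 = 144.4 MPa

144.4 MPa


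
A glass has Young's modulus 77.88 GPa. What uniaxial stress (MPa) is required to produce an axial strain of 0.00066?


Rearrange E = sigma / epsilon:
  sigma = E * epsilon
  E (MPa) = 77.88 * 1000 = 77880
  sigma = 77880 * 0.00066 = 51.4 MPa

51.4 MPa


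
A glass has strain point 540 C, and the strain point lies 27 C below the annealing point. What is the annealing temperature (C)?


T_anneal = T_strain + gap:
  T_anneal = 540 + 27 = 567 C

567 C


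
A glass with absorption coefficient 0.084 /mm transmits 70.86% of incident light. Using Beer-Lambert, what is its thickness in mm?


Rearrange T = exp(-alpha * thickness):
  thickness = -ln(T) / alpha
  T = 70.86/100 = 0.7086
  ln(T) = -0.34446
  -ln(T) = 0.34446
  thickness = 0.34446 / 0.084 = 4.1 mm

4.1 mm


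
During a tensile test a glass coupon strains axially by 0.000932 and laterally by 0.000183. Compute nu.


Poisson's ratio: nu = lateral strain / axial strain
  nu = 0.000183 / 0.000932 = 0.1964

0.1964


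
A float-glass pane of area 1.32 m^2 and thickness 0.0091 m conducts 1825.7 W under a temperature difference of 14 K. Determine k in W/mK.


Fourier's law rearranged: k = Q * t / (A * dT)
  Numerator = 1825.7 * 0.0091 = 16.61387
  Denominator = 1.32 * 14 = 18.48
  k = 16.61387 / 18.48 = 0.899 W/mK

0.899 W/mK


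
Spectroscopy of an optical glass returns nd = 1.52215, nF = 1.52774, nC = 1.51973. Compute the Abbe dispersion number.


Abbe number formula: Vd = (nd - 1) / (nF - nC)
  nd - 1 = 1.52215 - 1 = 0.52215
  nF - nC = 1.52774 - 1.51973 = 0.00801
  Vd = 0.52215 / 0.00801 = 65.19

65.19


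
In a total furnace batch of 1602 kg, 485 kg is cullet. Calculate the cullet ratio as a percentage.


Cullet ratio = (cullet mass / total batch mass) * 100
  Ratio = 485 / 1602 * 100 = 30.27%

30.27%


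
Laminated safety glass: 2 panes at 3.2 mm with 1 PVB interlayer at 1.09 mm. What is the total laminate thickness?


Total thickness = glass contribution + PVB contribution
  Glass: 2 * 3.2 = 6.4 mm
  PVB: 1 * 1.09 = 1.09 mm
  Total = 6.4 + 1.09 = 7.49 mm

7.49 mm


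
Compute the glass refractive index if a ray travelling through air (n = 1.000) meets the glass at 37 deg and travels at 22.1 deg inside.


Apply Snell's law: n1 * sin(theta1) = n2 * sin(theta2)
  n2 = n1 * sin(theta1) / sin(theta2)
  sin(37) = 0.601815
  sin(22.1) = 0.376224
  n2 = 1.000 * 0.601815 / 0.376224 = 1.5996

1.5996


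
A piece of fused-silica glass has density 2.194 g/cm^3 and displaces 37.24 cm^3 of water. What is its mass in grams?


Rearrange rho = m / V:
  m = rho * V
  m = 2.194 * 37.24 = 81.705 g

81.705 g


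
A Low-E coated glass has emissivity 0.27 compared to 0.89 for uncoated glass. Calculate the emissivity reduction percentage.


Percentage reduction = (1 - coated/uncoated) * 100
  Ratio = 0.27 / 0.89 = 0.3034
  Reduction = (1 - 0.3034) * 100 = 69.7%

69.7%


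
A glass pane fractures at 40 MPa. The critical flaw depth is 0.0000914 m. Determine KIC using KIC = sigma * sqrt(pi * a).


Fracture toughness: KIC = sigma * sqrt(pi * a)
  pi * a = pi * 0.0000914 = 0.000287142
  sqrt(pi * a) = 0.016945
  KIC = 40 * 0.016945 = 0.678 MPa*sqrt(m)

0.678 MPa*sqrt(m)


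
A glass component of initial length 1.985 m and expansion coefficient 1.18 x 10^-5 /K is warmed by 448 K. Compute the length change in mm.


Thermal expansion formula: dL = alpha * L0 * dT
  dL = (1.18 x 10^-5) * 1.985 * 448 = 0.0104935 m
Convert to mm: 0.0104935 * 1000 = 10.4935 mm

10.4935 mm


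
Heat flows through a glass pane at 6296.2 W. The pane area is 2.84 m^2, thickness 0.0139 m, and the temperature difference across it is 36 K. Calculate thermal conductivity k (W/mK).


Fourier's law rearranged: k = Q * t / (A * dT)
  Numerator = 6296.2 * 0.0139 = 87.51718
  Denominator = 2.84 * 36 = 102.24
  k = 87.51718 / 102.24 = 0.856 W/mK

0.856 W/mK


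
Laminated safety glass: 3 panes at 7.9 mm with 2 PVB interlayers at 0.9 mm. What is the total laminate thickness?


Total thickness = glass contribution + PVB contribution
  Glass: 3 * 7.9 = 23.7 mm
  PVB: 2 * 0.9 = 1.8 mm
  Total = 23.7 + 1.8 = 25.5 mm

25.5 mm


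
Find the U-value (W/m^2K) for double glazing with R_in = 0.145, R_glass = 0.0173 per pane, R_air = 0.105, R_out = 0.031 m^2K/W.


Total thermal resistance (series):
  R_total = R_in + R_glass + R_air + R_glass + R_out
  R_total = 0.145 + 0.0173 + 0.105 + 0.0173 + 0.031 = 0.3156 m^2K/W
U-value = 1 / R_total = 1 / 0.3156 = 3.169 W/m^2K

3.169 W/m^2K


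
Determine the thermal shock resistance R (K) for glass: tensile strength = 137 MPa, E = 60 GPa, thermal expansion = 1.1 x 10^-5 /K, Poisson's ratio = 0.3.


Thermal shock resistance: R = sigma * (1 - nu) / (E * alpha)
  Numerator = 137 * (1 - 0.3) = 95.9
  Denominator = 60 * 1000 * (1.1 x 10^-5) = 0.66
  R = 95.9 / 0.66 = 145.3 K

145.3 K


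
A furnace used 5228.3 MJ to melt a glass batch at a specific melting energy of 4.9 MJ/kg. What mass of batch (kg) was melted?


Rearrange E = m * s for m:
  m = E / s
  m = 5228.3 / 4.9 = 1067.0 kg

1067.0 kg


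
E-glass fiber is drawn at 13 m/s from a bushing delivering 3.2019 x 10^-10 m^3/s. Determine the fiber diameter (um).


Cross-sectional area from continuity:
  A = Q / v = 3.2019 x 10^-10 / 13 = 2.463 x 10^-11 m^2
Diameter from circular cross-section:
  d = sqrt(4A / pi) * 10^6 (m -> um)
  d = sqrt(4 * 2.463 x 10^-11 / pi) * 10^6 = 5.6 um

5.6 um


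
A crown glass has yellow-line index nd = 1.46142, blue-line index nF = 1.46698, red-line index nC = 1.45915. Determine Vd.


Abbe number formula: Vd = (nd - 1) / (nF - nC)
  nd - 1 = 1.46142 - 1 = 0.46142
  nF - nC = 1.46698 - 1.45915 = 0.00783
  Vd = 0.46142 / 0.00783 = 58.93

58.93


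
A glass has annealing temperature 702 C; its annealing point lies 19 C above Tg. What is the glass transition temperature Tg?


Rearrange T_anneal = Tg + offset for Tg:
  Tg = T_anneal - offset = 702 - 19 = 683 C

683 C


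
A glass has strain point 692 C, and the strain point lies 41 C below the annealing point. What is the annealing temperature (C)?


T_anneal = T_strain + gap:
  T_anneal = 692 + 41 = 733 C

733 C


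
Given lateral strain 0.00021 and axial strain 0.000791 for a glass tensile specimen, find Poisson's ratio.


Poisson's ratio: nu = lateral strain / axial strain
  nu = 0.00021 / 0.000791 = 0.2655

0.2655


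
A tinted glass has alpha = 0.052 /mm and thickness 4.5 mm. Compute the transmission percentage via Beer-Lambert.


Beer-Lambert law: T = exp(-alpha * thickness)
  exponent = -0.052 * 4.5 = -0.234
  T = exp(-0.234) = 0.7914
  Percentage = 0.7914 * 100 = 79.14%

79.14%


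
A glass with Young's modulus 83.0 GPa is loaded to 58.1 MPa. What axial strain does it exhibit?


Rearrange E = sigma / epsilon:
  epsilon = sigma / E
  E (MPa) = 83.0 * 1000 = 83000
  epsilon = 58.1 / 83000 = 0.0007

0.0007


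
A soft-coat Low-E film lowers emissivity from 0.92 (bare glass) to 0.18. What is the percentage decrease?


Percentage reduction = (1 - coated/uncoated) * 100
  Ratio = 0.18 / 0.92 = 0.1957
  Reduction = (1 - 0.1957) * 100 = 80.4%

80.4%


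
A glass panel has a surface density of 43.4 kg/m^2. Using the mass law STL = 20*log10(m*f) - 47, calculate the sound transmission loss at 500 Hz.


Mass law: STL = 20 * log10(m * f) - 47
  m * f = 43.4 * 500 = 21700
  log10(21700) = 4.33646
  STL = 20 * 4.33646 - 47 = 86.7292 - 47 = 39.7 dB

39.7 dB


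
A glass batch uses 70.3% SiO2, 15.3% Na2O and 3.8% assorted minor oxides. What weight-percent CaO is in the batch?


Pieces sum to 100%:
  CaO = 100 - (SiO2 + Na2O + others)
  CaO = 100 - (70.3 + 15.3 + 3.8) = 10.6%

10.6%


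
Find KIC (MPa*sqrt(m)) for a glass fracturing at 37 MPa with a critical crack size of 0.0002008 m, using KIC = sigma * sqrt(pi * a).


Fracture toughness: KIC = sigma * sqrt(pi * a)
  pi * a = pi * 0.0002008 = 0.000630832
  sqrt(pi * a) = 0.025116
  KIC = 37 * 0.025116 = 0.929 MPa*sqrt(m)

0.929 MPa*sqrt(m)


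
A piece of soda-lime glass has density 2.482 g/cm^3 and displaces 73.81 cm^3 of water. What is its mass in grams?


Rearrange rho = m / V:
  m = rho * V
  m = 2.482 * 73.81 = 183.196 g

183.196 g


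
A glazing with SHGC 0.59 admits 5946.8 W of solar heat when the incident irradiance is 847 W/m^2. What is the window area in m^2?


Rearrange Q = Area * SHGC * Irradiance:
  Area = Q / (SHGC * Irradiance)
  Area = 5946.8 / (0.59 * 847) = 11.9 m^2

11.9 m^2


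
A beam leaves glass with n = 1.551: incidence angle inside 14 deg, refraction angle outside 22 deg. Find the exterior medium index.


Apply Snell's law: n1 * sin(theta1) = n2 * sin(theta2)
  n2 = n1 * sin(theta1) / sin(theta2)
  sin(14) = 0.241922
  sin(22) = 0.374607
  n2 = 1.551 * 0.241922 / 0.374607 = 1.0016

1.0016


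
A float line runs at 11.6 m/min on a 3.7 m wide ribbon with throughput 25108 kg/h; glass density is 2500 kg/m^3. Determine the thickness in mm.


Ribbon cross-section from mass balance:
  Volume rate = throughput / density = 25108 / 2500 = 10.0432 m^3/h
  thickness = volume rate / (speed * 60 * width), i.e.
  thickness = throughput / (60 * speed * width * density) * 1000
  thickness = 25108 / (60 * 11.6 * 3.7 * 2500) * 1000 = 3.9 mm

3.9 mm


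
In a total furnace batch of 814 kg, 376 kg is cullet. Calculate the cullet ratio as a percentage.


Cullet ratio = (cullet mass / total batch mass) * 100
  Ratio = 376 / 814 * 100 = 46.19%

46.19%


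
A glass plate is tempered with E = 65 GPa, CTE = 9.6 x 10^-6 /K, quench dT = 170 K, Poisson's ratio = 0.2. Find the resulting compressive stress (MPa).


Tempering stress: sigma = E * alpha * dT / (1 - nu)
  E (MPa) = 65 * 1000 = 65000
  Numerator = 65000 * (9.6 x 10^-6) * 170 = 106.08
  Denominator = 1 - 0.2 = 0.8
  sigma = 106.08 / 0.8 = 132.6 MPa

132.6 MPa


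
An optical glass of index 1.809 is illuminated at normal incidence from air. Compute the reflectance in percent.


Fresnel reflectance at normal incidence:
  R = ((n - 1)/(n + 1))^2
  (n - 1)/(n + 1) = (1.809 - 1)/(1.809 + 1) = 0.288003
  R = 0.288003^2 = 0.0829457
  R(%) = 0.0829457 * 100 = 8.295%

8.295%


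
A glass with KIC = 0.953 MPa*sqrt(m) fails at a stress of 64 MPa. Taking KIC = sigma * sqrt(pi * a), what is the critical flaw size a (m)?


Rearrange KIC = sigma * sqrt(pi * a):
  sqrt(pi * a) = KIC / sigma
  sqrt(pi * a) = 0.953 / 64 = 0.014891
  a = (KIC / sigma)^2 / pi
  a = 0.014891^2 / pi = 0.0000706 m

0.0000706 m


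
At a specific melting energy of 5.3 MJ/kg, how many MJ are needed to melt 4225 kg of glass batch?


Total energy = mass * specific energy
  E = 4225 * 5.3 = 22392.5 MJ

22392.5 MJ


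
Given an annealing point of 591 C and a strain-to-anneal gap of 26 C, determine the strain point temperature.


Strain point = annealing point - difference:
  T_strain = 591 - 26 = 565 C

565 C


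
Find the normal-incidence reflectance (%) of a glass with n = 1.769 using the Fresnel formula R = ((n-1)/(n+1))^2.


Fresnel reflectance at normal incidence:
  R = ((n - 1)/(n + 1))^2
  (n - 1)/(n + 1) = (1.769 - 1)/(1.769 + 1) = 0.277718
  R = 0.277718^2 = 0.0771273
  R(%) = 0.0771273 * 100 = 7.713%

7.713%


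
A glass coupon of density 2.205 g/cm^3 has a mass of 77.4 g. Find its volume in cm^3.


Rearrange rho = m / V:
  V = m / rho
  V = 77.4 / 2.205 = 35.102 cm^3

35.102 cm^3


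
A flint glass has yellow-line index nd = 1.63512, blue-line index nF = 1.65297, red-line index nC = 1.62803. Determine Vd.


Abbe number formula: Vd = (nd - 1) / (nF - nC)
  nd - 1 = 1.63512 - 1 = 0.63512
  nF - nC = 1.65297 - 1.62803 = 0.02494
  Vd = 0.63512 / 0.02494 = 25.47

25.47


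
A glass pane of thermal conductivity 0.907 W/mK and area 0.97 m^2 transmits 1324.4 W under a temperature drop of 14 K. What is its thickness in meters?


Fourier's law: t = k * A * dT / Q
  t = 0.907 * 0.97 * 14 / 1324.4
  t = 12.31706 / 1324.4 = 0.0093 m

0.0093 m


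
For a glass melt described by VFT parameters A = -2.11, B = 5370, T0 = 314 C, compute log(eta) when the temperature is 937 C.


VFT equation: log(eta) = A + B / (T - T0)
  T - T0 = 937 - 314 = 623
  B / (T - T0) = 5370 / 623 = 8.62
  log(eta) = -2.11 + 8.62 = 6.51

6.51


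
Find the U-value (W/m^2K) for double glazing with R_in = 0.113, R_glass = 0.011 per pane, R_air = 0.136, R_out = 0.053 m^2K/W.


Total thermal resistance (series):
  R_total = R_in + R_glass + R_air + R_glass + R_out
  R_total = 0.113 + 0.011 + 0.136 + 0.011 + 0.053 = 0.324 m^2K/W
U-value = 1 / R_total = 1 / 0.324 = 3.086 W/m^2K

3.086 W/m^2K


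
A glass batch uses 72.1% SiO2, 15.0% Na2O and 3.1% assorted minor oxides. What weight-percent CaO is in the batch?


Pieces sum to 100%:
  CaO = 100 - (SiO2 + Na2O + others)
  CaO = 100 - (72.1 + 15.0 + 3.1) = 9.8%

9.8%


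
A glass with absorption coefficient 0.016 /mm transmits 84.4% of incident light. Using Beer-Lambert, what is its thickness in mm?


Rearrange T = exp(-alpha * thickness):
  thickness = -ln(T) / alpha
  T = 84.4/100 = 0.844
  ln(T) = -0.1696
  -ln(T) = 0.1696
  thickness = 0.1696 / 0.016 = 10.6 mm

10.6 mm


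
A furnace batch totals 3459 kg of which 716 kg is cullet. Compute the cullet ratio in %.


Cullet ratio = (cullet mass / total batch mass) * 100
  Ratio = 716 / 3459 * 100 = 20.7%

20.7%


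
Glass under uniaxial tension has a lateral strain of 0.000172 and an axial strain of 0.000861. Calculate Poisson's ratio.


Poisson's ratio: nu = lateral strain / axial strain
  nu = 0.000172 / 0.000861 = 0.1998

0.1998


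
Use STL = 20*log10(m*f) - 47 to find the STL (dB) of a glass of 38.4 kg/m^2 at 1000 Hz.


Mass law: STL = 20 * log10(m * f) - 47
  m * f = 38.4 * 1000 = 38400
  log10(38400) = 4.58433
  STL = 20 * 4.58433 - 47 = 91.6866 - 47 = 44.7 dB

44.7 dB


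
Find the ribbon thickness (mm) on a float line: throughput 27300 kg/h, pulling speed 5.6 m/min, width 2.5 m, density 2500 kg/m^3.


Ribbon cross-section from mass balance:
  Volume rate = throughput / density = 27300 / 2500 = 10.92 m^3/h
  thickness = volume rate / (speed * 60 * width), i.e.
  thickness = throughput / (60 * speed * width * density) * 1000
  thickness = 27300 / (60 * 5.6 * 2.5 * 2500) * 1000 = 13.0 mm

13.0 mm


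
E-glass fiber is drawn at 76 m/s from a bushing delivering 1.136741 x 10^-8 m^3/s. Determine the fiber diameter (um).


Cross-sectional area from continuity:
  A = Q / v = 1.136741 x 10^-8 / 76 = 1.495712 x 10^-10 m^2
Diameter from circular cross-section:
  d = sqrt(4A / pi) * 10^6 (m -> um)
  d = sqrt(4 * 1.495712 x 10^-10 / pi) * 10^6 = 13.8 um

13.8 um


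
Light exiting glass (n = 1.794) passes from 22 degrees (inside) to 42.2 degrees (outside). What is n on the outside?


Apply Snell's law: n1 * sin(theta1) = n2 * sin(theta2)
  n2 = n1 * sin(theta1) / sin(theta2)
  sin(22) = 0.374607
  sin(42.2) = 0.671721
  n2 = 1.794 * 0.374607 / 0.671721 = 1.0005

1.0005


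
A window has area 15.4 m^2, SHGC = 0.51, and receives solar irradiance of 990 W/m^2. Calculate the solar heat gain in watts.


Solar heat gain: Q = Area * SHGC * Irradiance
  Q = 15.4 * 0.51 * 990 = 7775.5 W

7775.5 W


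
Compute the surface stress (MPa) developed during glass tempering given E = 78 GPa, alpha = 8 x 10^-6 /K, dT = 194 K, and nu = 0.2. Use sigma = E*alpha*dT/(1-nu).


Tempering stress: sigma = E * alpha * dT / (1 - nu)
  E (MPa) = 78 * 1000 = 78000
  Numerator = 78000 * (8 x 10^-6) * 194 = 121.056
  Denominator = 1 - 0.2 = 0.8
  sigma = 121.056 / 0.8 = 151.3 MPa

151.3 MPa


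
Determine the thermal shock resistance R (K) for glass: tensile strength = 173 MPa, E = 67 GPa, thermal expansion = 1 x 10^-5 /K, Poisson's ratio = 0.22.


Thermal shock resistance: R = sigma * (1 - nu) / (E * alpha)
  Numerator = 173 * (1 - 0.22) = 134.94
  Denominator = 67 * 1000 * (1 x 10^-5) = 0.67
  R = 134.94 / 0.67 = 201.4 K

201.4 K


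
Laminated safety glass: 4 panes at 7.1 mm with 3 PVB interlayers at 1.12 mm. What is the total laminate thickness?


Total thickness = glass contribution + PVB contribution
  Glass: 4 * 7.1 = 28.4 mm
  PVB: 3 * 1.12 = 3.36 mm
  Total = 28.4 + 3.36 = 31.76 mm

31.76 mm


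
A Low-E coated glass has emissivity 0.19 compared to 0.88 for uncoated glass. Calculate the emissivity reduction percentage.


Percentage reduction = (1 - coated/uncoated) * 100
  Ratio = 0.19 / 0.88 = 0.2159
  Reduction = (1 - 0.2159) * 100 = 78.4%

78.4%


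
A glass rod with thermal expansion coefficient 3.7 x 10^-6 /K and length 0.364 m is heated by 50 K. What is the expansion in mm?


Thermal expansion formula: dL = alpha * L0 * dT
  dL = (3.7 x 10^-6) * 0.364 * 50 = 0.00006734 m
Convert to mm: 0.00006734 * 1000 = 0.0673 mm

0.0673 mm


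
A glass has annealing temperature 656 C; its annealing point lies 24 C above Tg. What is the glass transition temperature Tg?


Rearrange T_anneal = Tg + offset for Tg:
  Tg = T_anneal - offset = 656 - 24 = 632 C

632 C


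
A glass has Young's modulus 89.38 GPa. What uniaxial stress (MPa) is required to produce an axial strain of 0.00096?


Rearrange E = sigma / epsilon:
  sigma = E * epsilon
  E (MPa) = 89.38 * 1000 = 89380
  sigma = 89380 * 0.00096 = 85.8 MPa

85.8 MPa


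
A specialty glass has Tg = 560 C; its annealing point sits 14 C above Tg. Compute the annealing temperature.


The annealing temperature is Tg plus the offset:
  T_anneal = 560 + 14 = 574 C

574 C


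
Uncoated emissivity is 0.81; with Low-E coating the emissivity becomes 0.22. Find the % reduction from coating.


Percentage reduction = (1 - coated/uncoated) * 100
  Ratio = 0.22 / 0.81 = 0.2716
  Reduction = (1 - 0.2716) * 100 = 72.8%

72.8%


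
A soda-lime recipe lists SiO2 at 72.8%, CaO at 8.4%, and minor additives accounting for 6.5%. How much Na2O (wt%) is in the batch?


Pieces sum to 100%:
  Na2O = 100 - (SiO2 + CaO + others)
  Na2O = 100 - (72.8 + 8.4 + 6.5) = 12.3%

12.3%


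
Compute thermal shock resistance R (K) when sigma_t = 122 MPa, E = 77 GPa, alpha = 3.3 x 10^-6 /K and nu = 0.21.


Thermal shock resistance: R = sigma * (1 - nu) / (E * alpha)
  Numerator = 122 * (1 - 0.21) = 96.38
  Denominator = 77 * 1000 * (3.3 x 10^-6) = 0.2541
  R = 96.38 / 0.2541 = 379.3 K

379.3 K


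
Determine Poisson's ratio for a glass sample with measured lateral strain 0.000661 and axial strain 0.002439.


Poisson's ratio: nu = lateral strain / axial strain
  nu = 0.000661 / 0.002439 = 0.271

0.271


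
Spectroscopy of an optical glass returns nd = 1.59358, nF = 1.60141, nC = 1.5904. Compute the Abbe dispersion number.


Abbe number formula: Vd = (nd - 1) / (nF - nC)
  nd - 1 = 1.59358 - 1 = 0.59358
  nF - nC = 1.60141 - 1.5904 = 0.01101
  Vd = 0.59358 / 0.01101 = 53.91

53.91


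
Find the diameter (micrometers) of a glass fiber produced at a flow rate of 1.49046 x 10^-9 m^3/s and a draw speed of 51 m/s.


Cross-sectional area from continuity:
  A = Q / v = 1.49046 x 10^-9 / 51 = 2.922471 x 10^-11 m^2
Diameter from circular cross-section:
  d = sqrt(4A / pi) * 10^6 (m -> um)
  d = sqrt(4 * 2.922471 x 10^-11 / pi) * 10^6 = 6.1 um

6.1 um


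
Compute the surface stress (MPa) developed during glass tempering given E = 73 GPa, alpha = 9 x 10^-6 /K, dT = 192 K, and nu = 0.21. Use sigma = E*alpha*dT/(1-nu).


Tempering stress: sigma = E * alpha * dT / (1 - nu)
  E (MPa) = 73 * 1000 = 73000
  Numerator = 73000 * (9 x 10^-6) * 192 = 126.144
  Denominator = 1 - 0.21 = 0.79
  sigma = 126.144 / 0.79 = 159.7 MPa

159.7 MPa


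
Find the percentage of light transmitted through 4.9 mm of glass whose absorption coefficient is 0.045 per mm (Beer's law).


Beer-Lambert law: T = exp(-alpha * thickness)
  exponent = -0.045 * 4.9 = -0.2205
  T = exp(-0.2205) = 0.8021
  Percentage = 0.8021 * 100 = 80.21%

80.21%


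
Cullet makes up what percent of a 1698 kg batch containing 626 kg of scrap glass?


Cullet ratio = (cullet mass / total batch mass) * 100
  Ratio = 626 / 1698 * 100 = 36.87%

36.87%


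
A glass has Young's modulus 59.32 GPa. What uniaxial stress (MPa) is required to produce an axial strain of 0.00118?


Rearrange E = sigma / epsilon:
  sigma = E * epsilon
  E (MPa) = 59.32 * 1000 = 59320
  sigma = 59320 * 0.00118 = 70.0 MPa

70.0 MPa


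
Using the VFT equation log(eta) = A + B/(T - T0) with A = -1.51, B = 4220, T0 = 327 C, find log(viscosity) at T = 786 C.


VFT equation: log(eta) = A + B / (T - T0)
  T - T0 = 786 - 327 = 459
  B / (T - T0) = 4220 / 459 = 9.194
  log(eta) = -1.51 + 9.194 = 7.684

7.684


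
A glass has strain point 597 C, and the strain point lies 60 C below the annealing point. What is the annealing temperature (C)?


T_anneal = T_strain + gap:
  T_anneal = 597 + 60 = 657 C

657 C


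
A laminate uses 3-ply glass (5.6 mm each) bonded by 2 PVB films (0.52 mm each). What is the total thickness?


Total thickness = glass contribution + PVB contribution
  Glass: 3 * 5.6 = 16.8 mm
  PVB: 2 * 0.52 = 1.04 mm
  Total = 16.8 + 1.04 = 17.84 mm

17.84 mm


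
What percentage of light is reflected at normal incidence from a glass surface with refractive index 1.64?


Fresnel reflectance at normal incidence:
  R = ((n - 1)/(n + 1))^2
  (n - 1)/(n + 1) = (1.64 - 1)/(1.64 + 1) = 0.242424
  R = 0.242424^2 = 0.0587694
  R(%) = 0.0587694 * 100 = 5.877%

5.877%


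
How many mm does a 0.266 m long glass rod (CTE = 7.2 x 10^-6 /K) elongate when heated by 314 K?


Thermal expansion formula: dL = alpha * L0 * dT
  dL = (7.2 x 10^-6) * 0.266 * 314 = 0.00060137 m
Convert to mm: 0.00060137 * 1000 = 0.6014 mm

0.6014 mm


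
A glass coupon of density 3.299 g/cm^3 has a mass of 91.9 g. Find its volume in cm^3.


Rearrange rho = m / V:
  V = m / rho
  V = 91.9 / 3.299 = 27.857 cm^3

27.857 cm^3


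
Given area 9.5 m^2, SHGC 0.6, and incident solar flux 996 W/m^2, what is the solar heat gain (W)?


Solar heat gain: Q = Area * SHGC * Irradiance
  Q = 9.5 * 0.6 * 996 = 5677.2 W

5677.2 W
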